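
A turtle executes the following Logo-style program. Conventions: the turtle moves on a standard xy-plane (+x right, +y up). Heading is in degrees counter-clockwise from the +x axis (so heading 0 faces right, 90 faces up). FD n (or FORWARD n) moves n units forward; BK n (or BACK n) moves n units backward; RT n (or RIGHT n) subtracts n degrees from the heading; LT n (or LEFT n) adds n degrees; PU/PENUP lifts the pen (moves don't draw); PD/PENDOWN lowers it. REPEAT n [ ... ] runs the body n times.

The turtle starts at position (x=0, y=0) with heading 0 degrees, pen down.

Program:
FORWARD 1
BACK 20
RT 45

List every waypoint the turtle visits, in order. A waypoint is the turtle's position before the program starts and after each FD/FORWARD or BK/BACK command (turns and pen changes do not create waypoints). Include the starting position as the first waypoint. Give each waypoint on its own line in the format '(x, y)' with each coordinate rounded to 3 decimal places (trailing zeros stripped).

Executing turtle program step by step:
Start: pos=(0,0), heading=0, pen down
FD 1: (0,0) -> (1,0) [heading=0, draw]
BK 20: (1,0) -> (-19,0) [heading=0, draw]
RT 45: heading 0 -> 315
Final: pos=(-19,0), heading=315, 2 segment(s) drawn
Waypoints (3 total):
(0, 0)
(1, 0)
(-19, 0)

Answer: (0, 0)
(1, 0)
(-19, 0)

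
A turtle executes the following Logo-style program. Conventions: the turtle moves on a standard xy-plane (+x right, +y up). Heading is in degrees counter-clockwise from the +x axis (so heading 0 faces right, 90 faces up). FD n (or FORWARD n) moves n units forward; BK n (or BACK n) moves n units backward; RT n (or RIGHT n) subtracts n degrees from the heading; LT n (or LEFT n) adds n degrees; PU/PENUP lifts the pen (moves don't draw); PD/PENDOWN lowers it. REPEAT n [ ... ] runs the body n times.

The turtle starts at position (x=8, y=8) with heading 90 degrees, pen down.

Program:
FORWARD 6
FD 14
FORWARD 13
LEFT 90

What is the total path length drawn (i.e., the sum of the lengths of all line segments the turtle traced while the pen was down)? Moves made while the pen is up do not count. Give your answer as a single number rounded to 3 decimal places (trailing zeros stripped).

Executing turtle program step by step:
Start: pos=(8,8), heading=90, pen down
FD 6: (8,8) -> (8,14) [heading=90, draw]
FD 14: (8,14) -> (8,28) [heading=90, draw]
FD 13: (8,28) -> (8,41) [heading=90, draw]
LT 90: heading 90 -> 180
Final: pos=(8,41), heading=180, 3 segment(s) drawn

Segment lengths:
  seg 1: (8,8) -> (8,14), length = 6
  seg 2: (8,14) -> (8,28), length = 14
  seg 3: (8,28) -> (8,41), length = 13
Total = 33

Answer: 33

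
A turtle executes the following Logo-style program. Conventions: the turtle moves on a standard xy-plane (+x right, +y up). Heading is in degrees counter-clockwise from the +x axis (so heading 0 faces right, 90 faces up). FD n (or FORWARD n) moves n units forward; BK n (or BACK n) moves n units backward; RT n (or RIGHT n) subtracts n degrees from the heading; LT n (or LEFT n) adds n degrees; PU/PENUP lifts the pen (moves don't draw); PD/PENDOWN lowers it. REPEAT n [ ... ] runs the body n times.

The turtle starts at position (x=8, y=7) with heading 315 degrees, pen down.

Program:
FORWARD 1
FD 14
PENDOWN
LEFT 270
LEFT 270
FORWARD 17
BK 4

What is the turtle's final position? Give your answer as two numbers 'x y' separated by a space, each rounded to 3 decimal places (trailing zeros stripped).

Answer: 9.414 5.586

Derivation:
Executing turtle program step by step:
Start: pos=(8,7), heading=315, pen down
FD 1: (8,7) -> (8.707,6.293) [heading=315, draw]
FD 14: (8.707,6.293) -> (18.607,-3.607) [heading=315, draw]
PD: pen down
LT 270: heading 315 -> 225
LT 270: heading 225 -> 135
FD 17: (18.607,-3.607) -> (6.586,8.414) [heading=135, draw]
BK 4: (6.586,8.414) -> (9.414,5.586) [heading=135, draw]
Final: pos=(9.414,5.586), heading=135, 4 segment(s) drawn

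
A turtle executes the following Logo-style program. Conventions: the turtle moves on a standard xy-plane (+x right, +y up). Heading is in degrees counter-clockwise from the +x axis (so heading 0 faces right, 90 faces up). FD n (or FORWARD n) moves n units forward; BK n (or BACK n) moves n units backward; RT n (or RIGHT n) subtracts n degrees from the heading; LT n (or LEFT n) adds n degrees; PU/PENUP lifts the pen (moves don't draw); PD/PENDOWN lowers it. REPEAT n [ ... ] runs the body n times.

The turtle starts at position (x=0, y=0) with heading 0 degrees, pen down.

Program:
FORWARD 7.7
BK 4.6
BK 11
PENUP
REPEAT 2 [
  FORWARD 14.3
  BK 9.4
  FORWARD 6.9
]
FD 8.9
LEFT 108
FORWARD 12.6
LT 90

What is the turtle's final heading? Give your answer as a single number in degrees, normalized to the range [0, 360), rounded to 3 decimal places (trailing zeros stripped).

Answer: 198

Derivation:
Executing turtle program step by step:
Start: pos=(0,0), heading=0, pen down
FD 7.7: (0,0) -> (7.7,0) [heading=0, draw]
BK 4.6: (7.7,0) -> (3.1,0) [heading=0, draw]
BK 11: (3.1,0) -> (-7.9,0) [heading=0, draw]
PU: pen up
REPEAT 2 [
  -- iteration 1/2 --
  FD 14.3: (-7.9,0) -> (6.4,0) [heading=0, move]
  BK 9.4: (6.4,0) -> (-3,0) [heading=0, move]
  FD 6.9: (-3,0) -> (3.9,0) [heading=0, move]
  -- iteration 2/2 --
  FD 14.3: (3.9,0) -> (18.2,0) [heading=0, move]
  BK 9.4: (18.2,0) -> (8.8,0) [heading=0, move]
  FD 6.9: (8.8,0) -> (15.7,0) [heading=0, move]
]
FD 8.9: (15.7,0) -> (24.6,0) [heading=0, move]
LT 108: heading 0 -> 108
FD 12.6: (24.6,0) -> (20.706,11.983) [heading=108, move]
LT 90: heading 108 -> 198
Final: pos=(20.706,11.983), heading=198, 3 segment(s) drawn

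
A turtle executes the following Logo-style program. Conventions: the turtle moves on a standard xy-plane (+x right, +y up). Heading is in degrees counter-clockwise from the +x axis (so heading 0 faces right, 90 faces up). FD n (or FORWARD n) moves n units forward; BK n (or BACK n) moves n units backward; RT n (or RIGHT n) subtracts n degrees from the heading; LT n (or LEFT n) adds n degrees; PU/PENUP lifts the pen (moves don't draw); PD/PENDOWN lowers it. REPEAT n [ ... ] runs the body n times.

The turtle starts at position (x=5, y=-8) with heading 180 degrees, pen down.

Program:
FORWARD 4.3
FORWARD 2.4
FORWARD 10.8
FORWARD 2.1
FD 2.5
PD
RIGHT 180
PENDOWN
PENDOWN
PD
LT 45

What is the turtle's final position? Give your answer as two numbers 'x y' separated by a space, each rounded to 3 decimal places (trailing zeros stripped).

Answer: -17.1 -8

Derivation:
Executing turtle program step by step:
Start: pos=(5,-8), heading=180, pen down
FD 4.3: (5,-8) -> (0.7,-8) [heading=180, draw]
FD 2.4: (0.7,-8) -> (-1.7,-8) [heading=180, draw]
FD 10.8: (-1.7,-8) -> (-12.5,-8) [heading=180, draw]
FD 2.1: (-12.5,-8) -> (-14.6,-8) [heading=180, draw]
FD 2.5: (-14.6,-8) -> (-17.1,-8) [heading=180, draw]
PD: pen down
RT 180: heading 180 -> 0
PD: pen down
PD: pen down
PD: pen down
LT 45: heading 0 -> 45
Final: pos=(-17.1,-8), heading=45, 5 segment(s) drawn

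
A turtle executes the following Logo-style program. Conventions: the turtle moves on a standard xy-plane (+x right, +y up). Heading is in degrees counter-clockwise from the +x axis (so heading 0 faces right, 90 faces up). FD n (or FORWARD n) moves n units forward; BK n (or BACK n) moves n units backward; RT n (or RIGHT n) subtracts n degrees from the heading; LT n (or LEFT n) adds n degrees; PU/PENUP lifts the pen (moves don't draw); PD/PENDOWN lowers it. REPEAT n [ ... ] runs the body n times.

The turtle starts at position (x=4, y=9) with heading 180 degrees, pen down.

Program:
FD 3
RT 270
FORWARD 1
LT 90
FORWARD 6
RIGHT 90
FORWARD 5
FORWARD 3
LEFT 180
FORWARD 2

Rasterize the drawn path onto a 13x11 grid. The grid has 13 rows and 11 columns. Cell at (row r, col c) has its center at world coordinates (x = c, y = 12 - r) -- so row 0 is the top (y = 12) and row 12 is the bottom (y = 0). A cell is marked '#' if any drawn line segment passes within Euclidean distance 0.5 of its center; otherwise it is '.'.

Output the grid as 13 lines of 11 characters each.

Answer: ...........
...........
...........
.####......
.#######...
.......#...
.......#...
.......#...
.......#...
.......#...
.......#...
.......#...
.......#...

Derivation:
Segment 0: (4,9) -> (1,9)
Segment 1: (1,9) -> (1,8)
Segment 2: (1,8) -> (7,8)
Segment 3: (7,8) -> (7,3)
Segment 4: (7,3) -> (7,0)
Segment 5: (7,0) -> (7,2)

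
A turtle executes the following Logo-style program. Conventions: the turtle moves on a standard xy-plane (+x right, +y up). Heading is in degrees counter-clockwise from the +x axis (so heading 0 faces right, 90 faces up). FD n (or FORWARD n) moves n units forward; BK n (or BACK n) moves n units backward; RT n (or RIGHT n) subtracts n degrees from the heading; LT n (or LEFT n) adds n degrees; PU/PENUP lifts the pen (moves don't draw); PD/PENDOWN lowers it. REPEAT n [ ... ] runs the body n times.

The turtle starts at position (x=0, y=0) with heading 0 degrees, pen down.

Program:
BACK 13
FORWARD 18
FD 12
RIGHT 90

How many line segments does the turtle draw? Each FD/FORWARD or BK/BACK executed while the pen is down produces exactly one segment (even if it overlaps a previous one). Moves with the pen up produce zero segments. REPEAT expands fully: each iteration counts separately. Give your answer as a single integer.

Executing turtle program step by step:
Start: pos=(0,0), heading=0, pen down
BK 13: (0,0) -> (-13,0) [heading=0, draw]
FD 18: (-13,0) -> (5,0) [heading=0, draw]
FD 12: (5,0) -> (17,0) [heading=0, draw]
RT 90: heading 0 -> 270
Final: pos=(17,0), heading=270, 3 segment(s) drawn
Segments drawn: 3

Answer: 3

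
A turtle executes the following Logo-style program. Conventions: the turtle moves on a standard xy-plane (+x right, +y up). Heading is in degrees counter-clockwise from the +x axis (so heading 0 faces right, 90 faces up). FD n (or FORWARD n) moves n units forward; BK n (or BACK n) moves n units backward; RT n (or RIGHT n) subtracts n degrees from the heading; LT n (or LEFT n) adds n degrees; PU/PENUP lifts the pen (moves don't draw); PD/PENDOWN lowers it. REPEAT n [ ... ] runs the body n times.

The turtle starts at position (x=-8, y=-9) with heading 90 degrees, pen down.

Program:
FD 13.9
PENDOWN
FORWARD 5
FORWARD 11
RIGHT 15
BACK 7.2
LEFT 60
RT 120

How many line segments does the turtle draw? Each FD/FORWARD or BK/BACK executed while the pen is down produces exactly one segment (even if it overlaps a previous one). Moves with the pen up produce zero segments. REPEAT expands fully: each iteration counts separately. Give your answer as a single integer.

Answer: 4

Derivation:
Executing turtle program step by step:
Start: pos=(-8,-9), heading=90, pen down
FD 13.9: (-8,-9) -> (-8,4.9) [heading=90, draw]
PD: pen down
FD 5: (-8,4.9) -> (-8,9.9) [heading=90, draw]
FD 11: (-8,9.9) -> (-8,20.9) [heading=90, draw]
RT 15: heading 90 -> 75
BK 7.2: (-8,20.9) -> (-9.863,13.945) [heading=75, draw]
LT 60: heading 75 -> 135
RT 120: heading 135 -> 15
Final: pos=(-9.863,13.945), heading=15, 4 segment(s) drawn
Segments drawn: 4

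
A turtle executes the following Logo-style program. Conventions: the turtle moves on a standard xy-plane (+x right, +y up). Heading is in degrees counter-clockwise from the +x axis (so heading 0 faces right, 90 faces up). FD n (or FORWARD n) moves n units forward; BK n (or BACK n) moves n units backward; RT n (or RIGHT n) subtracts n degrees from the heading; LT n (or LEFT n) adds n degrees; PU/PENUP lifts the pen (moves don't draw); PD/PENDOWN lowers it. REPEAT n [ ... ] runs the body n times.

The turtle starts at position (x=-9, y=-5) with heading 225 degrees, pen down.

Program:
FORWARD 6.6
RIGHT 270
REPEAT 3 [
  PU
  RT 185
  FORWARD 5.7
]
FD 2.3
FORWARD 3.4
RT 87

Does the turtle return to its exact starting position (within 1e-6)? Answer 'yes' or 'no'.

Executing turtle program step by step:
Start: pos=(-9,-5), heading=225, pen down
FD 6.6: (-9,-5) -> (-13.667,-9.667) [heading=225, draw]
RT 270: heading 225 -> 315
REPEAT 3 [
  -- iteration 1/3 --
  PU: pen up
  RT 185: heading 315 -> 130
  FD 5.7: (-13.667,-9.667) -> (-17.331,-5.3) [heading=130, move]
  -- iteration 2/3 --
  PU: pen up
  RT 185: heading 130 -> 305
  FD 5.7: (-17.331,-5.3) -> (-14.061,-9.97) [heading=305, move]
  -- iteration 3/3 --
  PU: pen up
  RT 185: heading 305 -> 120
  FD 5.7: (-14.061,-9.97) -> (-16.911,-5.033) [heading=120, move]
]
FD 2.3: (-16.911,-5.033) -> (-18.061,-3.041) [heading=120, move]
FD 3.4: (-18.061,-3.041) -> (-19.761,-0.097) [heading=120, move]
RT 87: heading 120 -> 33
Final: pos=(-19.761,-0.097), heading=33, 1 segment(s) drawn

Start position: (-9, -5)
Final position: (-19.761, -0.097)
Distance = 11.826; >= 1e-6 -> NOT closed

Answer: no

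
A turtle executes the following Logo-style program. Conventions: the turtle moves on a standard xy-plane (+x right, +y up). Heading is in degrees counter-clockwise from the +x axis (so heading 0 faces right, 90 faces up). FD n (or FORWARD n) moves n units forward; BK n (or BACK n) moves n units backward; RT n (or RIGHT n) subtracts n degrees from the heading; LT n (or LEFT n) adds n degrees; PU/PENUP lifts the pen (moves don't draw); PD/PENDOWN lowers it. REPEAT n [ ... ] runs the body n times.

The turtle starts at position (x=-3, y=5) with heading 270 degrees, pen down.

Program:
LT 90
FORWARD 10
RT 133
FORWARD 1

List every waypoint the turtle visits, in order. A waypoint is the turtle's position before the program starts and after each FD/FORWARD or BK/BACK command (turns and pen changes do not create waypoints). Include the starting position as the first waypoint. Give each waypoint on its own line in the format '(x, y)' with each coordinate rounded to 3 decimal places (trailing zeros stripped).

Executing turtle program step by step:
Start: pos=(-3,5), heading=270, pen down
LT 90: heading 270 -> 0
FD 10: (-3,5) -> (7,5) [heading=0, draw]
RT 133: heading 0 -> 227
FD 1: (7,5) -> (6.318,4.269) [heading=227, draw]
Final: pos=(6.318,4.269), heading=227, 2 segment(s) drawn
Waypoints (3 total):
(-3, 5)
(7, 5)
(6.318, 4.269)

Answer: (-3, 5)
(7, 5)
(6.318, 4.269)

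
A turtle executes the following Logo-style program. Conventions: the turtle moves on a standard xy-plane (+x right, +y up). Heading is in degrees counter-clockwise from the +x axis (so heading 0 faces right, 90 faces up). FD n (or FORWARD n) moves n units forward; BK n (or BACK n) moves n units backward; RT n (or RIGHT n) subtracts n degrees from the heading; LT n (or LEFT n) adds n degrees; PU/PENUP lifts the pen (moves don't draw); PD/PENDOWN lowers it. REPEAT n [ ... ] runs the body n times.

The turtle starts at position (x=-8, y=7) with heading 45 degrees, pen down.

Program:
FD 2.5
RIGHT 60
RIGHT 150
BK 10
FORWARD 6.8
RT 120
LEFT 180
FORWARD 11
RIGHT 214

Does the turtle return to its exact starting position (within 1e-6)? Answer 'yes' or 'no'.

Answer: no

Derivation:
Executing turtle program step by step:
Start: pos=(-8,7), heading=45, pen down
FD 2.5: (-8,7) -> (-6.232,8.768) [heading=45, draw]
RT 60: heading 45 -> 345
RT 150: heading 345 -> 195
BK 10: (-6.232,8.768) -> (3.427,11.356) [heading=195, draw]
FD 6.8: (3.427,11.356) -> (-3.141,9.596) [heading=195, draw]
RT 120: heading 195 -> 75
LT 180: heading 75 -> 255
FD 11: (-3.141,9.596) -> (-5.988,-1.029) [heading=255, draw]
RT 214: heading 255 -> 41
Final: pos=(-5.988,-1.029), heading=41, 4 segment(s) drawn

Start position: (-8, 7)
Final position: (-5.988, -1.029)
Distance = 8.277; >= 1e-6 -> NOT closed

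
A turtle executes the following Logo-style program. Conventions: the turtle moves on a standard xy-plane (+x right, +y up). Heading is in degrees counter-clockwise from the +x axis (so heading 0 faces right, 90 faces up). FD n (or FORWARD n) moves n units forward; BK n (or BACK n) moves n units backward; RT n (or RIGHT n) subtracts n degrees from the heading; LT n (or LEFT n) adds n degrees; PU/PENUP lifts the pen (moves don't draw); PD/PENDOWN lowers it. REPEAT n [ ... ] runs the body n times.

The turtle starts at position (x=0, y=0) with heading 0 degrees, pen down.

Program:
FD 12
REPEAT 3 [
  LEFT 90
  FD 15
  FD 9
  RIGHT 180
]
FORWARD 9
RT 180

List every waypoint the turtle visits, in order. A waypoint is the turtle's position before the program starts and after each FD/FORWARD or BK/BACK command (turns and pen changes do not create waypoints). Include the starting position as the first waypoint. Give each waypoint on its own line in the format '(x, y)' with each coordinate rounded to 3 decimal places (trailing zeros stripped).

Answer: (0, 0)
(12, 0)
(12, 15)
(12, 24)
(27, 24)
(36, 24)
(36, 9)
(36, 0)
(36, 9)

Derivation:
Executing turtle program step by step:
Start: pos=(0,0), heading=0, pen down
FD 12: (0,0) -> (12,0) [heading=0, draw]
REPEAT 3 [
  -- iteration 1/3 --
  LT 90: heading 0 -> 90
  FD 15: (12,0) -> (12,15) [heading=90, draw]
  FD 9: (12,15) -> (12,24) [heading=90, draw]
  RT 180: heading 90 -> 270
  -- iteration 2/3 --
  LT 90: heading 270 -> 0
  FD 15: (12,24) -> (27,24) [heading=0, draw]
  FD 9: (27,24) -> (36,24) [heading=0, draw]
  RT 180: heading 0 -> 180
  -- iteration 3/3 --
  LT 90: heading 180 -> 270
  FD 15: (36,24) -> (36,9) [heading=270, draw]
  FD 9: (36,9) -> (36,0) [heading=270, draw]
  RT 180: heading 270 -> 90
]
FD 9: (36,0) -> (36,9) [heading=90, draw]
RT 180: heading 90 -> 270
Final: pos=(36,9), heading=270, 8 segment(s) drawn
Waypoints (9 total):
(0, 0)
(12, 0)
(12, 15)
(12, 24)
(27, 24)
(36, 24)
(36, 9)
(36, 0)
(36, 9)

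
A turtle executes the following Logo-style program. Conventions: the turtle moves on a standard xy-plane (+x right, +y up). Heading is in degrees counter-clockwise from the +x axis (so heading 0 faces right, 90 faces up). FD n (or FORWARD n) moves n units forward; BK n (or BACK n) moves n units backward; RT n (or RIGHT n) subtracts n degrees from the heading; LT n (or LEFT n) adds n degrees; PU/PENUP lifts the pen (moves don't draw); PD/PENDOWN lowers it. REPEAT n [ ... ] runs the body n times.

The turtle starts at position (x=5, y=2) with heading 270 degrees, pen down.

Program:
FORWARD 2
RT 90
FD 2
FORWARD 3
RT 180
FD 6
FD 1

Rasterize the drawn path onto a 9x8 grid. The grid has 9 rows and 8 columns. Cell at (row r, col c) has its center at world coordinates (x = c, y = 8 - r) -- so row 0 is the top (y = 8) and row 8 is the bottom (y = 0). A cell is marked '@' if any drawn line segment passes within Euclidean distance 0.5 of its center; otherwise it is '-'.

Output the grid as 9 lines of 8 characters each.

Answer: --------
--------
--------
--------
--------
--------
-----@--
-----@--
@@@@@@@@

Derivation:
Segment 0: (5,2) -> (5,0)
Segment 1: (5,0) -> (3,0)
Segment 2: (3,0) -> (0,0)
Segment 3: (0,0) -> (6,0)
Segment 4: (6,0) -> (7,0)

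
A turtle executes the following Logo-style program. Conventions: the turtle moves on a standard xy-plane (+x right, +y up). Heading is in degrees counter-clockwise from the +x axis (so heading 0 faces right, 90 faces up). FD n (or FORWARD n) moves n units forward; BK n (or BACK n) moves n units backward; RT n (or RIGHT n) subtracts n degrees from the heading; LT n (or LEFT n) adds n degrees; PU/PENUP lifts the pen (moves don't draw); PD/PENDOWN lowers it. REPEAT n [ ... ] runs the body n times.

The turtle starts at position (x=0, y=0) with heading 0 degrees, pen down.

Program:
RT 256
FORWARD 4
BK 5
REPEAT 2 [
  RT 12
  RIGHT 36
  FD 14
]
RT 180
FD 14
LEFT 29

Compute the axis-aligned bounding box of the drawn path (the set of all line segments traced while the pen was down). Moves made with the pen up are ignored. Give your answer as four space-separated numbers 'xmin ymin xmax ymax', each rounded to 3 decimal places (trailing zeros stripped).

Executing turtle program step by step:
Start: pos=(0,0), heading=0, pen down
RT 256: heading 0 -> 104
FD 4: (0,0) -> (-0.968,3.881) [heading=104, draw]
BK 5: (-0.968,3.881) -> (0.242,-0.97) [heading=104, draw]
REPEAT 2 [
  -- iteration 1/2 --
  RT 12: heading 104 -> 92
  RT 36: heading 92 -> 56
  FD 14: (0.242,-0.97) -> (8.071,10.636) [heading=56, draw]
  -- iteration 2/2 --
  RT 12: heading 56 -> 44
  RT 36: heading 44 -> 8
  FD 14: (8.071,10.636) -> (21.934,12.585) [heading=8, draw]
]
RT 180: heading 8 -> 188
FD 14: (21.934,12.585) -> (8.071,10.636) [heading=188, draw]
LT 29: heading 188 -> 217
Final: pos=(8.071,10.636), heading=217, 5 segment(s) drawn

Segment endpoints: x in {-0.968, 0, 0.242, 8.071, 21.934}, y in {-0.97, 0, 3.881, 10.636, 10.636, 12.585}
xmin=-0.968, ymin=-0.97, xmax=21.934, ymax=12.585

Answer: -0.968 -0.97 21.934 12.585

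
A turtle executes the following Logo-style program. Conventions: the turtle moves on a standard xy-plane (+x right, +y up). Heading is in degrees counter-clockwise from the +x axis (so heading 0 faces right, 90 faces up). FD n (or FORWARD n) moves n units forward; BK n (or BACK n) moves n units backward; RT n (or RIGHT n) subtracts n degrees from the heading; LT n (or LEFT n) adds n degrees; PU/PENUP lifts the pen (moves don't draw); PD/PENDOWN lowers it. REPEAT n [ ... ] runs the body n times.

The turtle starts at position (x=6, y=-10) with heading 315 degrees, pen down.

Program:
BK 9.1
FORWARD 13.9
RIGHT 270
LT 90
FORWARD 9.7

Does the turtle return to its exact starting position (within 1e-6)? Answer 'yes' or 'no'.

Answer: no

Derivation:
Executing turtle program step by step:
Start: pos=(6,-10), heading=315, pen down
BK 9.1: (6,-10) -> (-0.435,-3.565) [heading=315, draw]
FD 13.9: (-0.435,-3.565) -> (9.394,-13.394) [heading=315, draw]
RT 270: heading 315 -> 45
LT 90: heading 45 -> 135
FD 9.7: (9.394,-13.394) -> (2.535,-6.535) [heading=135, draw]
Final: pos=(2.535,-6.535), heading=135, 3 segment(s) drawn

Start position: (6, -10)
Final position: (2.535, -6.535)
Distance = 4.9; >= 1e-6 -> NOT closed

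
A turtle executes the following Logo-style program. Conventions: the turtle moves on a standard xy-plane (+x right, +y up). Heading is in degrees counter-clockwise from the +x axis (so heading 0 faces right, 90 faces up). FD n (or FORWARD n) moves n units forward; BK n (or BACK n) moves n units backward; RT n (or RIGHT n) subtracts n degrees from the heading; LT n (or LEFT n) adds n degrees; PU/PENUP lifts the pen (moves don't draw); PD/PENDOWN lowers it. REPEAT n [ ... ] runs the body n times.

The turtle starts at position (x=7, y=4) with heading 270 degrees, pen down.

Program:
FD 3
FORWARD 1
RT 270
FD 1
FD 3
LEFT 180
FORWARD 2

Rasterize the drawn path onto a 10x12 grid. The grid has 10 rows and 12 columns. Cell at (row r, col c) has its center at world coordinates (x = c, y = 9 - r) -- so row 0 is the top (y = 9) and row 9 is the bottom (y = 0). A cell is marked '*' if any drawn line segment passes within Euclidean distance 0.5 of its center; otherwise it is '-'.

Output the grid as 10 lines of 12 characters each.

Answer: ------------
------------
------------
------------
------------
-------*----
-------*----
-------*----
-------*----
-------*****

Derivation:
Segment 0: (7,4) -> (7,1)
Segment 1: (7,1) -> (7,0)
Segment 2: (7,0) -> (8,0)
Segment 3: (8,0) -> (11,0)
Segment 4: (11,0) -> (9,0)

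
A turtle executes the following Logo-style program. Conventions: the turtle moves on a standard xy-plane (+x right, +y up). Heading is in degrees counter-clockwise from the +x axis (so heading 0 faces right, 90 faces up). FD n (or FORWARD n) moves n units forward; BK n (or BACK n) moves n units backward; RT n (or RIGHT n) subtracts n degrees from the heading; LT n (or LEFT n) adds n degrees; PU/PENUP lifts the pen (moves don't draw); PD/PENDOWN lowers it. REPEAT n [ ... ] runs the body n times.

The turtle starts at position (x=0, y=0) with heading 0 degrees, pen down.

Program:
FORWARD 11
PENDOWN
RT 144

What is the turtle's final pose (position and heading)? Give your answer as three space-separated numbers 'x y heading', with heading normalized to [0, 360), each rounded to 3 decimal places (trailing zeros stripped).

Answer: 11 0 216

Derivation:
Executing turtle program step by step:
Start: pos=(0,0), heading=0, pen down
FD 11: (0,0) -> (11,0) [heading=0, draw]
PD: pen down
RT 144: heading 0 -> 216
Final: pos=(11,0), heading=216, 1 segment(s) drawn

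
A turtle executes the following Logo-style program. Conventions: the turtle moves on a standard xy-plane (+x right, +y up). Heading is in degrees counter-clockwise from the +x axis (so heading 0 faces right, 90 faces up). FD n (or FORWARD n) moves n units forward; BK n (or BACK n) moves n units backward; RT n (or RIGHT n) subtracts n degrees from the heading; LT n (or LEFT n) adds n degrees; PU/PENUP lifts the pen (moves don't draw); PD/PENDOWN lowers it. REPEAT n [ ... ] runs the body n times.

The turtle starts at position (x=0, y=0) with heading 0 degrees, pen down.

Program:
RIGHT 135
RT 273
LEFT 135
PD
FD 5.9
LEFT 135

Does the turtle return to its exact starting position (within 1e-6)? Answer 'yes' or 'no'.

Answer: no

Derivation:
Executing turtle program step by step:
Start: pos=(0,0), heading=0, pen down
RT 135: heading 0 -> 225
RT 273: heading 225 -> 312
LT 135: heading 312 -> 87
PD: pen down
FD 5.9: (0,0) -> (0.309,5.892) [heading=87, draw]
LT 135: heading 87 -> 222
Final: pos=(0.309,5.892), heading=222, 1 segment(s) drawn

Start position: (0, 0)
Final position: (0.309, 5.892)
Distance = 5.9; >= 1e-6 -> NOT closed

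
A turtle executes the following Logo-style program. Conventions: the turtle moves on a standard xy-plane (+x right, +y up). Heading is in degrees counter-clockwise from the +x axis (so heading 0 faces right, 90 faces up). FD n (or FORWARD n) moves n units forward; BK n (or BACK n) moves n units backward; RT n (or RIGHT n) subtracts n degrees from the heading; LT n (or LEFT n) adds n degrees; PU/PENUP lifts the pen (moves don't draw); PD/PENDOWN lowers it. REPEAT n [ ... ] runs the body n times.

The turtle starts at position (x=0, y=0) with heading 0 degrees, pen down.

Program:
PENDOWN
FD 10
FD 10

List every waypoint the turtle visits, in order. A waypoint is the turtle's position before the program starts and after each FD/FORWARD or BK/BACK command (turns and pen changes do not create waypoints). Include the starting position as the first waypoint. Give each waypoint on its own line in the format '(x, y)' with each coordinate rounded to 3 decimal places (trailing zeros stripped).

Answer: (0, 0)
(10, 0)
(20, 0)

Derivation:
Executing turtle program step by step:
Start: pos=(0,0), heading=0, pen down
PD: pen down
FD 10: (0,0) -> (10,0) [heading=0, draw]
FD 10: (10,0) -> (20,0) [heading=0, draw]
Final: pos=(20,0), heading=0, 2 segment(s) drawn
Waypoints (3 total):
(0, 0)
(10, 0)
(20, 0)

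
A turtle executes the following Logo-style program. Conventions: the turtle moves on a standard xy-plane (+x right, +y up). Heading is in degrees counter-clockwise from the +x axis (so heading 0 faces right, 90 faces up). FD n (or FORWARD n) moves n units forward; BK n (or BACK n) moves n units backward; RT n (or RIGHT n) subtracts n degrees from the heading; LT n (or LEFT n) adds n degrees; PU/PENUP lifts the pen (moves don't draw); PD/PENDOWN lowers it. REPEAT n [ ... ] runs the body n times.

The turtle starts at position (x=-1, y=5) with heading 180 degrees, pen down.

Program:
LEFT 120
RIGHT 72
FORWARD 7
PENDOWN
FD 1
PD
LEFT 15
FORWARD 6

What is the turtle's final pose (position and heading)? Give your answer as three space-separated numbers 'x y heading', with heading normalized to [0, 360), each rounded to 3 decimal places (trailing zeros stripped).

Answer: -9.077 -6.291 243

Derivation:
Executing turtle program step by step:
Start: pos=(-1,5), heading=180, pen down
LT 120: heading 180 -> 300
RT 72: heading 300 -> 228
FD 7: (-1,5) -> (-5.684,-0.202) [heading=228, draw]
PD: pen down
FD 1: (-5.684,-0.202) -> (-6.353,-0.945) [heading=228, draw]
PD: pen down
LT 15: heading 228 -> 243
FD 6: (-6.353,-0.945) -> (-9.077,-6.291) [heading=243, draw]
Final: pos=(-9.077,-6.291), heading=243, 3 segment(s) drawn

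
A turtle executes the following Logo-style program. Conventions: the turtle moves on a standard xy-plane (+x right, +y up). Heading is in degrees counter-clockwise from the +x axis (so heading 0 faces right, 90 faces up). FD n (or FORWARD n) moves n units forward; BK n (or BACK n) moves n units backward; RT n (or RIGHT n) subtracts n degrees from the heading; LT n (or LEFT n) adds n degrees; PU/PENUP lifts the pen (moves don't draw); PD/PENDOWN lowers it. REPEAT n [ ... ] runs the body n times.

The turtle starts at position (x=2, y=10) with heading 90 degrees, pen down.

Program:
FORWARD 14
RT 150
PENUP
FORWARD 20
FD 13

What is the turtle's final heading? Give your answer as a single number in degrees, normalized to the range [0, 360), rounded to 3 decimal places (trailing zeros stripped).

Executing turtle program step by step:
Start: pos=(2,10), heading=90, pen down
FD 14: (2,10) -> (2,24) [heading=90, draw]
RT 150: heading 90 -> 300
PU: pen up
FD 20: (2,24) -> (12,6.679) [heading=300, move]
FD 13: (12,6.679) -> (18.5,-4.579) [heading=300, move]
Final: pos=(18.5,-4.579), heading=300, 1 segment(s) drawn

Answer: 300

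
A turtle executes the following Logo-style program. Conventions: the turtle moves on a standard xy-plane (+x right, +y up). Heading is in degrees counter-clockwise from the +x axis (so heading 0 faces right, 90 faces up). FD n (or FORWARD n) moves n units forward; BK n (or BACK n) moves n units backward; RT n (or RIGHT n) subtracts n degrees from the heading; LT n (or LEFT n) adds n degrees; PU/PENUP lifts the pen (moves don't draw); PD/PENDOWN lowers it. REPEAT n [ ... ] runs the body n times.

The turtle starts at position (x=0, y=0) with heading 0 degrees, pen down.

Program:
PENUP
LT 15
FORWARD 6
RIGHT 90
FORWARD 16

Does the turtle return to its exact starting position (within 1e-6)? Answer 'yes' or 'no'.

Answer: no

Derivation:
Executing turtle program step by step:
Start: pos=(0,0), heading=0, pen down
PU: pen up
LT 15: heading 0 -> 15
FD 6: (0,0) -> (5.796,1.553) [heading=15, move]
RT 90: heading 15 -> 285
FD 16: (5.796,1.553) -> (9.937,-13.902) [heading=285, move]
Final: pos=(9.937,-13.902), heading=285, 0 segment(s) drawn

Start position: (0, 0)
Final position: (9.937, -13.902)
Distance = 17.088; >= 1e-6 -> NOT closed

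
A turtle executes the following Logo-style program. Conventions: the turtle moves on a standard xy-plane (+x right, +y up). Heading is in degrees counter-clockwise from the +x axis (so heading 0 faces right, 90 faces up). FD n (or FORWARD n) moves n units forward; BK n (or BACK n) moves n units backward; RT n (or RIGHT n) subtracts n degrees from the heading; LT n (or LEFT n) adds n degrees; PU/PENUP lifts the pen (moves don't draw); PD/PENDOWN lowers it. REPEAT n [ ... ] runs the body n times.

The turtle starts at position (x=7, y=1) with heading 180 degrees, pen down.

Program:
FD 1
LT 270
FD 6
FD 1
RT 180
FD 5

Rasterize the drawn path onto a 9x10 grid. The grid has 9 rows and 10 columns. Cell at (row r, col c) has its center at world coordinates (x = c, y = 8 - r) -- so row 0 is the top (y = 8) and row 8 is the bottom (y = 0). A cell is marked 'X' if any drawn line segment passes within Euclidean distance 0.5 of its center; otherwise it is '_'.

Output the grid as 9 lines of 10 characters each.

Segment 0: (7,1) -> (6,1)
Segment 1: (6,1) -> (6,7)
Segment 2: (6,7) -> (6,8)
Segment 3: (6,8) -> (6,3)

Answer: ______X___
______X___
______X___
______X___
______X___
______X___
______X___
______XX__
__________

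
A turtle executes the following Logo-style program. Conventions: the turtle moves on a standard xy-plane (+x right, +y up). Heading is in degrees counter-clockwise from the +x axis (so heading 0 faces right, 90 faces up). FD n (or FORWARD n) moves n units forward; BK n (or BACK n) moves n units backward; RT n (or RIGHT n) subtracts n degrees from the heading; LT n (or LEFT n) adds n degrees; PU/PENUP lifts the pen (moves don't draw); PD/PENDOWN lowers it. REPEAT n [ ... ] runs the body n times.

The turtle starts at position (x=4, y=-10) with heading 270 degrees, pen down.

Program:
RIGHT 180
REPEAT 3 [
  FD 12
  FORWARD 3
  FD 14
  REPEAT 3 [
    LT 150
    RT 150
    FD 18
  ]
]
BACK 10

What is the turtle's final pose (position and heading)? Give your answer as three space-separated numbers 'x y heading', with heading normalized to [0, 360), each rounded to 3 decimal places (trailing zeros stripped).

Executing turtle program step by step:
Start: pos=(4,-10), heading=270, pen down
RT 180: heading 270 -> 90
REPEAT 3 [
  -- iteration 1/3 --
  FD 12: (4,-10) -> (4,2) [heading=90, draw]
  FD 3: (4,2) -> (4,5) [heading=90, draw]
  FD 14: (4,5) -> (4,19) [heading=90, draw]
  REPEAT 3 [
    -- iteration 1/3 --
    LT 150: heading 90 -> 240
    RT 150: heading 240 -> 90
    FD 18: (4,19) -> (4,37) [heading=90, draw]
    -- iteration 2/3 --
    LT 150: heading 90 -> 240
    RT 150: heading 240 -> 90
    FD 18: (4,37) -> (4,55) [heading=90, draw]
    -- iteration 3/3 --
    LT 150: heading 90 -> 240
    RT 150: heading 240 -> 90
    FD 18: (4,55) -> (4,73) [heading=90, draw]
  ]
  -- iteration 2/3 --
  FD 12: (4,73) -> (4,85) [heading=90, draw]
  FD 3: (4,85) -> (4,88) [heading=90, draw]
  FD 14: (4,88) -> (4,102) [heading=90, draw]
  REPEAT 3 [
    -- iteration 1/3 --
    LT 150: heading 90 -> 240
    RT 150: heading 240 -> 90
    FD 18: (4,102) -> (4,120) [heading=90, draw]
    -- iteration 2/3 --
    LT 150: heading 90 -> 240
    RT 150: heading 240 -> 90
    FD 18: (4,120) -> (4,138) [heading=90, draw]
    -- iteration 3/3 --
    LT 150: heading 90 -> 240
    RT 150: heading 240 -> 90
    FD 18: (4,138) -> (4,156) [heading=90, draw]
  ]
  -- iteration 3/3 --
  FD 12: (4,156) -> (4,168) [heading=90, draw]
  FD 3: (4,168) -> (4,171) [heading=90, draw]
  FD 14: (4,171) -> (4,185) [heading=90, draw]
  REPEAT 3 [
    -- iteration 1/3 --
    LT 150: heading 90 -> 240
    RT 150: heading 240 -> 90
    FD 18: (4,185) -> (4,203) [heading=90, draw]
    -- iteration 2/3 --
    LT 150: heading 90 -> 240
    RT 150: heading 240 -> 90
    FD 18: (4,203) -> (4,221) [heading=90, draw]
    -- iteration 3/3 --
    LT 150: heading 90 -> 240
    RT 150: heading 240 -> 90
    FD 18: (4,221) -> (4,239) [heading=90, draw]
  ]
]
BK 10: (4,239) -> (4,229) [heading=90, draw]
Final: pos=(4,229), heading=90, 19 segment(s) drawn

Answer: 4 229 90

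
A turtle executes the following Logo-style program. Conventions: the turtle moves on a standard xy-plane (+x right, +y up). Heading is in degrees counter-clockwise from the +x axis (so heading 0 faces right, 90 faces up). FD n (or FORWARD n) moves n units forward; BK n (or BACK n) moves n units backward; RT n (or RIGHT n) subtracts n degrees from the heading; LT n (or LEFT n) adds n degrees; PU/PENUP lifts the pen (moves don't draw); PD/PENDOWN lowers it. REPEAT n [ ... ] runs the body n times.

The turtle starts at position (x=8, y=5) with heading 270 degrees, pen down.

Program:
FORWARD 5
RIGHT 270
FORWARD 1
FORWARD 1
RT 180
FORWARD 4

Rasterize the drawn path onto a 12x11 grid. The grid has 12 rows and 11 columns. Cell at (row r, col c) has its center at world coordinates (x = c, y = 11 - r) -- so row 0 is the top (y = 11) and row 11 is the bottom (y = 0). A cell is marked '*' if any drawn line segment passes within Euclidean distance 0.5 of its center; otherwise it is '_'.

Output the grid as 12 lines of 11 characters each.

Segment 0: (8,5) -> (8,0)
Segment 1: (8,0) -> (9,0)
Segment 2: (9,0) -> (10,0)
Segment 3: (10,0) -> (6,-0)

Answer: ___________
___________
___________
___________
___________
___________
________*__
________*__
________*__
________*__
________*__
______*****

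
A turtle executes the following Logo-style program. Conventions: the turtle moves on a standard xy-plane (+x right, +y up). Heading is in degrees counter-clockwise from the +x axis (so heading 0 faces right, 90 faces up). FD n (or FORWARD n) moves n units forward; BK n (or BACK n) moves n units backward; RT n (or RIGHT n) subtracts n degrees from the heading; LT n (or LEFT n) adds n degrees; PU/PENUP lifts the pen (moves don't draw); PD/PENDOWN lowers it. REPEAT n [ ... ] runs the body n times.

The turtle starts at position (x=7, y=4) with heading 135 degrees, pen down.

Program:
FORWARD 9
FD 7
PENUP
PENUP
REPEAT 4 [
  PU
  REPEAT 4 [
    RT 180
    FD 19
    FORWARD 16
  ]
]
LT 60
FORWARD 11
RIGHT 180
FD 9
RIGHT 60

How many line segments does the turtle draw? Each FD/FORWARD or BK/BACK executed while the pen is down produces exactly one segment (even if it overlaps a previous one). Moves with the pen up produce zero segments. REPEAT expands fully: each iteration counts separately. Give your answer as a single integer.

Executing turtle program step by step:
Start: pos=(7,4), heading=135, pen down
FD 9: (7,4) -> (0.636,10.364) [heading=135, draw]
FD 7: (0.636,10.364) -> (-4.314,15.314) [heading=135, draw]
PU: pen up
PU: pen up
REPEAT 4 [
  -- iteration 1/4 --
  PU: pen up
  REPEAT 4 [
    -- iteration 1/4 --
    RT 180: heading 135 -> 315
    FD 19: (-4.314,15.314) -> (9.121,1.879) [heading=315, move]
    FD 16: (9.121,1.879) -> (20.435,-9.435) [heading=315, move]
    -- iteration 2/4 --
    RT 180: heading 315 -> 135
    FD 19: (20.435,-9.435) -> (7,4) [heading=135, move]
    FD 16: (7,4) -> (-4.314,15.314) [heading=135, move]
    -- iteration 3/4 --
    RT 180: heading 135 -> 315
    FD 19: (-4.314,15.314) -> (9.121,1.879) [heading=315, move]
    FD 16: (9.121,1.879) -> (20.435,-9.435) [heading=315, move]
    -- iteration 4/4 --
    RT 180: heading 315 -> 135
    FD 19: (20.435,-9.435) -> (7,4) [heading=135, move]
    FD 16: (7,4) -> (-4.314,15.314) [heading=135, move]
  ]
  -- iteration 2/4 --
  PU: pen up
  REPEAT 4 [
    -- iteration 1/4 --
    RT 180: heading 135 -> 315
    FD 19: (-4.314,15.314) -> (9.121,1.879) [heading=315, move]
    FD 16: (9.121,1.879) -> (20.435,-9.435) [heading=315, move]
    -- iteration 2/4 --
    RT 180: heading 315 -> 135
    FD 19: (20.435,-9.435) -> (7,4) [heading=135, move]
    FD 16: (7,4) -> (-4.314,15.314) [heading=135, move]
    -- iteration 3/4 --
    RT 180: heading 135 -> 315
    FD 19: (-4.314,15.314) -> (9.121,1.879) [heading=315, move]
    FD 16: (9.121,1.879) -> (20.435,-9.435) [heading=315, move]
    -- iteration 4/4 --
    RT 180: heading 315 -> 135
    FD 19: (20.435,-9.435) -> (7,4) [heading=135, move]
    FD 16: (7,4) -> (-4.314,15.314) [heading=135, move]
  ]
  -- iteration 3/4 --
  PU: pen up
  REPEAT 4 [
    -- iteration 1/4 --
    RT 180: heading 135 -> 315
    FD 19: (-4.314,15.314) -> (9.121,1.879) [heading=315, move]
    FD 16: (9.121,1.879) -> (20.435,-9.435) [heading=315, move]
    -- iteration 2/4 --
    RT 180: heading 315 -> 135
    FD 19: (20.435,-9.435) -> (7,4) [heading=135, move]
    FD 16: (7,4) -> (-4.314,15.314) [heading=135, move]
    -- iteration 3/4 --
    RT 180: heading 135 -> 315
    FD 19: (-4.314,15.314) -> (9.121,1.879) [heading=315, move]
    FD 16: (9.121,1.879) -> (20.435,-9.435) [heading=315, move]
    -- iteration 4/4 --
    RT 180: heading 315 -> 135
    FD 19: (20.435,-9.435) -> (7,4) [heading=135, move]
    FD 16: (7,4) -> (-4.314,15.314) [heading=135, move]
  ]
  -- iteration 4/4 --
  PU: pen up
  REPEAT 4 [
    -- iteration 1/4 --
    RT 180: heading 135 -> 315
    FD 19: (-4.314,15.314) -> (9.121,1.879) [heading=315, move]
    FD 16: (9.121,1.879) -> (20.435,-9.435) [heading=315, move]
    -- iteration 2/4 --
    RT 180: heading 315 -> 135
    FD 19: (20.435,-9.435) -> (7,4) [heading=135, move]
    FD 16: (7,4) -> (-4.314,15.314) [heading=135, move]
    -- iteration 3/4 --
    RT 180: heading 135 -> 315
    FD 19: (-4.314,15.314) -> (9.121,1.879) [heading=315, move]
    FD 16: (9.121,1.879) -> (20.435,-9.435) [heading=315, move]
    -- iteration 4/4 --
    RT 180: heading 315 -> 135
    FD 19: (20.435,-9.435) -> (7,4) [heading=135, move]
    FD 16: (7,4) -> (-4.314,15.314) [heading=135, move]
  ]
]
LT 60: heading 135 -> 195
FD 11: (-4.314,15.314) -> (-14.939,12.467) [heading=195, move]
RT 180: heading 195 -> 15
FD 9: (-14.939,12.467) -> (-6.246,14.796) [heading=15, move]
RT 60: heading 15 -> 315
Final: pos=(-6.246,14.796), heading=315, 2 segment(s) drawn
Segments drawn: 2

Answer: 2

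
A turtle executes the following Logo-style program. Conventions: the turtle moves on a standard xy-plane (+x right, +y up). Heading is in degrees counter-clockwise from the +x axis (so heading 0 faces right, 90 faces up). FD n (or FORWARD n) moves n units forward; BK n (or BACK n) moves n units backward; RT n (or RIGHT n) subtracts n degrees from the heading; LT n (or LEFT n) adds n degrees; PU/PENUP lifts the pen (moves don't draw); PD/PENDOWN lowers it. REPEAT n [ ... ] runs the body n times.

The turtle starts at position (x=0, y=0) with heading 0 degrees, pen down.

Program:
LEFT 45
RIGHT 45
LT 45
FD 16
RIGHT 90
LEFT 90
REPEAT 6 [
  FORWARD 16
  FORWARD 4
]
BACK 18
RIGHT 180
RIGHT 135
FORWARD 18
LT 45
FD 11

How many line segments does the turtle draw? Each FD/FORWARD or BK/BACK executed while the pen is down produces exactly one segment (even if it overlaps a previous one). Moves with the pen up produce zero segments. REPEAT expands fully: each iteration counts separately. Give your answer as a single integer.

Executing turtle program step by step:
Start: pos=(0,0), heading=0, pen down
LT 45: heading 0 -> 45
RT 45: heading 45 -> 0
LT 45: heading 0 -> 45
FD 16: (0,0) -> (11.314,11.314) [heading=45, draw]
RT 90: heading 45 -> 315
LT 90: heading 315 -> 45
REPEAT 6 [
  -- iteration 1/6 --
  FD 16: (11.314,11.314) -> (22.627,22.627) [heading=45, draw]
  FD 4: (22.627,22.627) -> (25.456,25.456) [heading=45, draw]
  -- iteration 2/6 --
  FD 16: (25.456,25.456) -> (36.77,36.77) [heading=45, draw]
  FD 4: (36.77,36.77) -> (39.598,39.598) [heading=45, draw]
  -- iteration 3/6 --
  FD 16: (39.598,39.598) -> (50.912,50.912) [heading=45, draw]
  FD 4: (50.912,50.912) -> (53.74,53.74) [heading=45, draw]
  -- iteration 4/6 --
  FD 16: (53.74,53.74) -> (65.054,65.054) [heading=45, draw]
  FD 4: (65.054,65.054) -> (67.882,67.882) [heading=45, draw]
  -- iteration 5/6 --
  FD 16: (67.882,67.882) -> (79.196,79.196) [heading=45, draw]
  FD 4: (79.196,79.196) -> (82.024,82.024) [heading=45, draw]
  -- iteration 6/6 --
  FD 16: (82.024,82.024) -> (93.338,93.338) [heading=45, draw]
  FD 4: (93.338,93.338) -> (96.167,96.167) [heading=45, draw]
]
BK 18: (96.167,96.167) -> (83.439,83.439) [heading=45, draw]
RT 180: heading 45 -> 225
RT 135: heading 225 -> 90
FD 18: (83.439,83.439) -> (83.439,101.439) [heading=90, draw]
LT 45: heading 90 -> 135
FD 11: (83.439,101.439) -> (75.66,109.217) [heading=135, draw]
Final: pos=(75.66,109.217), heading=135, 16 segment(s) drawn
Segments drawn: 16

Answer: 16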